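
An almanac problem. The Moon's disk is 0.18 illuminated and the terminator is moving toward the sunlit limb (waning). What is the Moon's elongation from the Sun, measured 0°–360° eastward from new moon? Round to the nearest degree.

Invert f = (1 − cos θ)/2 to get cos θ = 1 − 2(0.18) = 0.640, hence θ₀ = arccos 0.640 = 50.2°.
A waning Moon lies in 180°–360°, so θ = 360° − 50.2° = 309.8°.

310°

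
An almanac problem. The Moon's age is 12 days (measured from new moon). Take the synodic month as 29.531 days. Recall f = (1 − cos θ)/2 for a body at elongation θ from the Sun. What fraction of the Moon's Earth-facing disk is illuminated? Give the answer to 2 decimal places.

0.92

The Moon has covered 12/29.531 of its cycle, so θ ≈ 360° × 12/29.531 = 146.3°.
Illuminated fraction = (1 − cos 146.3°)/2 = (1 − (-0.832))/2 ≈ 0.916.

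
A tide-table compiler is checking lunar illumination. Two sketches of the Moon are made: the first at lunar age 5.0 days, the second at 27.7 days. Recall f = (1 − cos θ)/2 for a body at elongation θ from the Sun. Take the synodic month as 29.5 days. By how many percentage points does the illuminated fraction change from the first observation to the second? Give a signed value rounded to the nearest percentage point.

-22 percentage points

θ₁ = 360° × 5.0/29.5 = 61.0°, f₁ = (1 − cos θ₁)/2 = 0.258.
θ₂ = 360° × 27.7/29.5 = 338.0°, f₂ = (1 − cos θ₂)/2 = 0.036.
Change = f₂ − f₁ = -0.221 → -22 percentage points.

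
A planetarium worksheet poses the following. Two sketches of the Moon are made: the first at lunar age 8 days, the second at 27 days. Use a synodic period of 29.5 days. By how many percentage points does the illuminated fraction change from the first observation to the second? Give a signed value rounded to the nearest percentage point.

-50 percentage points

First observation: θ = 360°·8/29.5 = 97.6°, so f = 0.566.
Second observation: θ = 329.5°, f = 0.069.
Δf = 0.069 − 0.566 = -0.497, i.e. -50 pp.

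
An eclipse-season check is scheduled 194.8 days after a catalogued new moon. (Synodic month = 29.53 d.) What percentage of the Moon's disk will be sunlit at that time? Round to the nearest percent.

Reduce mod P: 194.8 − 6×29.53 = 17.62 d into the current lunation.
Elongation θ = 360° × 17.62/29.53 ≈ 214.8°.
With cos θ = (-0.821), the lit fraction is (1 − (-0.821))/2 ≈ 0.911, so 91%.

91%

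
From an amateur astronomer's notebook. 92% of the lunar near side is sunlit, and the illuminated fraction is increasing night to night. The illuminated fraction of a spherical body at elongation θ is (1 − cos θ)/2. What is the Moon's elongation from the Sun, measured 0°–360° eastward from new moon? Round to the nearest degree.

147°

Invert f = (1 − cos θ)/2 to get cos θ = 1 − 2(0.92) = -0.840, hence θ₀ = arccos -0.840 = 147.1°.
Before full moon the principal value applies: θ = 147.1°.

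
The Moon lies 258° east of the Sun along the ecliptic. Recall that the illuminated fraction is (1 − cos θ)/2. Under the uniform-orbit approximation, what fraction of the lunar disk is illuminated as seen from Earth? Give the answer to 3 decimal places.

0.604

f = (1 − cos 258°)/2 = (1 − (-0.208))/2 ≈ 0.604.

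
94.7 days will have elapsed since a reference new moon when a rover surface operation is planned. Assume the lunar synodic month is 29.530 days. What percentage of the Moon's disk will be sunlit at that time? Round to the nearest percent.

94.7/29.530 = 3.207 lunations, so 3 complete cycles and 6.11 d into the next.
Elongation θ = 360° × 6.11/29.530 ≈ 74.5°.
With cos θ = 0.267, the lit fraction is (1 − 0.267)/2 ≈ 0.366, so 37%.

37%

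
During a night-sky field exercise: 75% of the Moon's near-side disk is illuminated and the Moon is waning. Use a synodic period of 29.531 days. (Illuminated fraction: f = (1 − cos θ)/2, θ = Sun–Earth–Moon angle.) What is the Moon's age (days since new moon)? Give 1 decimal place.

19.7 days

Invert f = (1 − cos θ)/2 to get cos θ = 1 − 2(0.75) = -0.500, hence θ₀ = arccos -0.500 = 120.0°.
Since the Moon is past full (waning), take the reflex angle: θ = 360° − 120.0° = 240.0°.
At 360°/29.531 d per day, 240.0° corresponds to 19.69 days.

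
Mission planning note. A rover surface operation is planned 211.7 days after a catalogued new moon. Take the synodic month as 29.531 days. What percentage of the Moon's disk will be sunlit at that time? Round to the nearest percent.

211.7/29.531 = 7.169 lunations, so 7 complete cycles and 4.98 d into the next.
The Moon has covered 4.98/29.531 of its cycle, so θ ≈ 360° × 4.98/29.531 = 60.7°.
Illuminated fraction = (1 − cos 60.7°)/2 = (1 − 0.489)/2 ≈ 0.256, so 26%.

26%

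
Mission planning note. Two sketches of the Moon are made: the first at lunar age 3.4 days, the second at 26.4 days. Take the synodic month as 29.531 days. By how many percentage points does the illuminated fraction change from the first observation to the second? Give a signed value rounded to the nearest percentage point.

-2 pp

θ₁ = 360° × 3.4/29.531 = 41.4°, f₁ = (1 − cos θ₁)/2 = 0.125.
θ₂ = 360° × 26.4/29.531 = 321.8°, f₂ = (1 − cos θ₂)/2 = 0.107.
Change = f₂ − f₁ = -0.018 → -2 percentage points.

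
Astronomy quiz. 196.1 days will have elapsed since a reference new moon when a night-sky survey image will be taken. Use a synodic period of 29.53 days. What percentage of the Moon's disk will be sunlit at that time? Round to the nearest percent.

196.1/29.53 = 6.641 lunations, so 6 complete cycles and 18.92 d into the next.
The Moon has covered 18.92/29.53 of its cycle, so θ ≈ 360° × 18.92/29.53 = 230.7°.
cos 230.7° = (-0.634), so f = (1 − (-0.634))/2 = 0.817, so 82%.

82%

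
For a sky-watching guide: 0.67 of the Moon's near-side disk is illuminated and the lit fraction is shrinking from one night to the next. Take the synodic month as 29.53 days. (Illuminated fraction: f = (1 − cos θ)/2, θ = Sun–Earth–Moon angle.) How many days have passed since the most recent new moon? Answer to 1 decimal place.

Invert f = (1 − cos θ)/2 to get cos θ = 1 − 2(0.67) = -0.340, hence θ₀ = arccos -0.340 = 109.9°.
Waning ⇒ past full, so θ = 360° − 109.9° = 250.1°.
Age = 29.53 × 250.1°/360° ≈ 20.52 days.

20.5 days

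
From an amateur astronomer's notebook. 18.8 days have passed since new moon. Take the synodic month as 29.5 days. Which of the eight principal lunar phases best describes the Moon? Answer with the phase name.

At 18.8/29.5 of the cycle, θ ≈ 229° — the waning gibbous range.

waning gibbous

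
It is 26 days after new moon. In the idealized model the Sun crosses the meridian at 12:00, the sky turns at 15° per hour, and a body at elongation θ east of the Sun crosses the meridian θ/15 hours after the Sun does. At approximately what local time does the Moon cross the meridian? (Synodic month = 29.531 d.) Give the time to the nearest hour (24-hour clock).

09:00

The Moon has covered 26/29.531 of its cycle, so θ ≈ 360° × 26/29.531 = 317.0°.
The Moon trails the Sun by θ/15 = 317.0/15 ≈ 21.13 hours.
12:00 + 21.13 h ≈ 09:08 → 09:00 to the nearest hour.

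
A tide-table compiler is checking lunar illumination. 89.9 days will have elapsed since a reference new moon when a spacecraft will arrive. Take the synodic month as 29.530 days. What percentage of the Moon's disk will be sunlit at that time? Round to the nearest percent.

2%

89.9/29.530 = 3.044 lunations, so 3 complete cycles and 1.31 d into the next.
The Moon has covered 1.31/29.530 of its cycle, so θ ≈ 360° × 1.31/29.530 = 16.0°.
Illuminated fraction = (1 − cos 16.0°)/2 = (1 − 0.961)/2 ≈ 0.019, so 2%.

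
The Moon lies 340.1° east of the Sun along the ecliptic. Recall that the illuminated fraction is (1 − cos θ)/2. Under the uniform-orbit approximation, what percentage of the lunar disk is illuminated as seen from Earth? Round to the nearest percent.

3%

cos 340.1° = 0.940, so f = (1 − 0.940)/2 = 0.030, i.e. 3%.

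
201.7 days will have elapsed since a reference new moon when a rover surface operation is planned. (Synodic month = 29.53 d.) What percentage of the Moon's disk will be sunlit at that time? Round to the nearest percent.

201.7/29.53 = 6.830 lunations, so 6 complete cycles and 24.52 d into the next.
Elongation θ = 360° × 24.52/29.53 ≈ 298.9°.
With cos θ = 0.484, the lit fraction is (1 − 0.484)/2 ≈ 0.258, so 26%.

26%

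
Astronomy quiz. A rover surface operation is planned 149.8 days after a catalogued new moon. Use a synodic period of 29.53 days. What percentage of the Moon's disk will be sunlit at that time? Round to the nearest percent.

Reduce mod P: 149.8 − 5×29.53 = 2.15 d into the current lunation.
The Moon has covered 2.15/29.53 of its cycle, so θ ≈ 360° × 2.15/29.53 = 26.2°.
Illuminated fraction = (1 − cos 26.2°)/2 = (1 − 0.897)/2 ≈ 0.051, so 5%.

5%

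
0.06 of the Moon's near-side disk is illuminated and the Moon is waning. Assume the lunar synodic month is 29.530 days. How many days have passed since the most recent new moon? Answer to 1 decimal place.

Invert f = (1 − cos θ)/2 to get cos θ = 1 − 2(0.06) = 0.880, hence θ₀ = arccos 0.880 = 28.4°.
Waning ⇒ past full, so θ = 360° − 28.4° = 331.6°.
Age = 29.530 × 331.6°/360° ≈ 27.20 days.

27.2 days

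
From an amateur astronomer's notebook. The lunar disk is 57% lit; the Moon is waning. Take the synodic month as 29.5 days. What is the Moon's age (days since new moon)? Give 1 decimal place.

21.5 days

Invert f = (1 − cos θ)/2 to get cos θ = 1 − 2(0.57) = -0.140, hence θ₀ = arccos -0.140 = 98.0°.
A waning Moon lies in 180°–360°, so θ = 360° − 98.0° = 262.0°.
That fraction of the synodic month is 262.0/360 × 29.5 d ≈ 21.47 d.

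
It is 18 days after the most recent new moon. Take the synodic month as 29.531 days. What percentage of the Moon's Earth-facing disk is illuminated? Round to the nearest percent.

Elongation θ = 360° × 18/29.531 ≈ 219.4°.
Illuminated fraction = (1 − cos 219.4°)/2 = (1 − (-0.772))/2 ≈ 0.886, so 89%.

89%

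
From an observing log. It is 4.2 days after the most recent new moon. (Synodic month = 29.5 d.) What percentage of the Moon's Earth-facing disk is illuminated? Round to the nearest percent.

Elongation θ = 360° × 4.2/29.5 ≈ 51.3°.
cos 51.3° = 0.626, so f = (1 − 0.626)/2 = 0.187, so 19%.

19%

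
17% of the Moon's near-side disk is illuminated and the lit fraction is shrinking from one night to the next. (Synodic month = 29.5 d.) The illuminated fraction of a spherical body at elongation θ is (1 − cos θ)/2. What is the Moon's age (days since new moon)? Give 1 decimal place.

cos θ = 1 − 2f = 0.660, giving a principal value of 48.7°.
Waning ⇒ past full, so θ = 360° − 48.7° = 311.3°.
At 360°/29.5 d per day, 311.3° corresponds to 25.51 days.

25.5 days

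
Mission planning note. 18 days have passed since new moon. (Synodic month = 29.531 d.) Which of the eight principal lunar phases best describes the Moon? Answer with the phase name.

θ ≈ 360° × 18/29.531 = 219°, which falls in the waning gibbous sector.

waning gibbous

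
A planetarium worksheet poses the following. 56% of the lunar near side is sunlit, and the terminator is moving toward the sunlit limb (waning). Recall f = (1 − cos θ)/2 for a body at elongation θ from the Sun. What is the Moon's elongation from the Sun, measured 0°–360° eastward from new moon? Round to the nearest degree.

From f = (1 − cos θ)/2: cos θ = 1 − 2×0.56 = -0.120; arccos → 96.9°.
A waning Moon lies in 180°–360°, so θ = 360° − 96.9° = 263.1°.

263°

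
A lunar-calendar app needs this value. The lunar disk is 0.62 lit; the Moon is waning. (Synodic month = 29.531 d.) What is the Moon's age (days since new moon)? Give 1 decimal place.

21.0 days

Invert f = (1 − cos θ)/2 to get cos θ = 1 − 2(0.62) = -0.240, hence θ₀ = arccos -0.240 = 103.9°.
Since the Moon is past full (waning), take the reflex angle: θ = 360° − 103.9° = 256.1°.
That fraction of the synodic month is 256.1/360 × 29.531 d ≈ 21.01 d.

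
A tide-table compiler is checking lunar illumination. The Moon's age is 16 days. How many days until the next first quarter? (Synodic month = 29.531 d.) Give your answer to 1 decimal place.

20.9 days

First quarter is 0.25 of the way through the cycle: age 0.25 × 29.531 = 7.383 d.
Already past this cycle's first quarter; the next is at 7.383 + 29.531 = 36.914 d, so 36.914 − 16 = 20.914 days.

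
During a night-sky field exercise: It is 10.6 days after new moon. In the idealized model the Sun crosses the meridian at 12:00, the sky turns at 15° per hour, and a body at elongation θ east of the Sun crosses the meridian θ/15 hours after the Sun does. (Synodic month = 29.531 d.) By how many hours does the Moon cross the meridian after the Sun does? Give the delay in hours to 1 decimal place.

Elongation θ = 360° × 10.6/29.531 ≈ 129.2°.
The Moon trails the Sun by θ/15 = 129.2/15 ≈ 8.61 hours.
So the Moon crosses the meridian 8.61 h after the Sun.

8.6 h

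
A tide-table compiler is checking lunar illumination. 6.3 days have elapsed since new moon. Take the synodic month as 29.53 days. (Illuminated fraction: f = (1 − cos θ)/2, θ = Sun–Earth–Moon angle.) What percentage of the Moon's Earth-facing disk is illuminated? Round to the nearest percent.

39%

Phase angle: θ = 360°·(6.3 d)/(29.53 d) = 76.8°.
cos 76.8° = 0.228, so f = (1 − 0.228)/2 = 0.386, so 39%.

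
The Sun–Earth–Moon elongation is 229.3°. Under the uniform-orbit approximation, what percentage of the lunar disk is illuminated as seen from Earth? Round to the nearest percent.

83%

cos 229.3° = (-0.652), so f = (1 − (-0.652))/2 = 0.826, i.e. 83%.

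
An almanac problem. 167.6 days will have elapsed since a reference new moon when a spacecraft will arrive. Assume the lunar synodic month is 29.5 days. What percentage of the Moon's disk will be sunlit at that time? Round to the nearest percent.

71%

167.6 d spans 5 complete synodic months (5 × 29.5 = 147.50 d) plus 20.10 d.
The Moon has covered 20.10/29.5 of its cycle, so θ ≈ 360° × 20.10/29.5 = 245.3°.
cos 245.3° = (-0.418), so f = (1 − (-0.418))/2 = 0.709, so 71%.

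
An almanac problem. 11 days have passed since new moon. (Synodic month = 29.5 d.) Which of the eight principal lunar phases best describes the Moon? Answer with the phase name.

At 11/29.5 of the cycle, θ ≈ 134° — the waxing gibbous range.

waxing gibbous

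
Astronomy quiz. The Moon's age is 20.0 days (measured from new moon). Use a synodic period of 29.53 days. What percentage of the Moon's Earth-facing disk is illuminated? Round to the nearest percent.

The Moon has covered 20.0/29.53 of its cycle, so θ ≈ 360° × 20.0/29.53 = 243.8°.
Illuminated fraction = (1 − cos 243.8°)/2 = (1 − (-0.441))/2 ≈ 0.721, so 72%.

72%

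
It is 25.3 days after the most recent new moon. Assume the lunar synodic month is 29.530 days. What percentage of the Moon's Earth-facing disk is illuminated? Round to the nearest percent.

Phase angle: θ = 360°·(25.3 d)/(29.530 d) = 308.4°.
cos 308.4° = 0.622, so f = (1 − 0.622)/2 = 0.189, so 19%.

19%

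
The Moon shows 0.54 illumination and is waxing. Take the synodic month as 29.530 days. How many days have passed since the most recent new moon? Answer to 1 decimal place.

7.8 days

From f = (1 − cos θ)/2: cos θ = 1 − 2×0.54 = -0.080; arccos → 94.6°.
Waxing ⇒ before full, so θ = 94.6°.
At 360°/29.530 d per day, 94.6° corresponds to 7.76 days.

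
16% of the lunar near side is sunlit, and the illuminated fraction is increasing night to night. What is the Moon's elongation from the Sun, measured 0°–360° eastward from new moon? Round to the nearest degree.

cos θ = 1 − 2f = 0.680, giving a principal value of 47.2°.
Waxing ⇒ before full, so θ = 47.2°.

47°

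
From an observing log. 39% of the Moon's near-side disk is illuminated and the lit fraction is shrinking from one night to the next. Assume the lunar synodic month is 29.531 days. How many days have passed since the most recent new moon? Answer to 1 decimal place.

From f = (1 − cos θ)/2: cos θ = 1 − 2×0.39 = 0.220; arccos → 77.3°.
Waning ⇒ past full, so θ = 360° − 77.3° = 282.7°.
That fraction of the synodic month is 282.7/360 × 29.531 d ≈ 23.19 d.

23.2 days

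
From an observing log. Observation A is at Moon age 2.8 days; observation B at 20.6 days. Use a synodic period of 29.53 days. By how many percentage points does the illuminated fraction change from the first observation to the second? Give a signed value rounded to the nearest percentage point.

θ₁ = 360° × 2.8/29.53 = 34.1°, f₁ = (1 − cos θ₁)/2 = 0.086.
θ₂ = 360° × 20.6/29.53 = 251.1°, f₂ = (1 − cos θ₂)/2 = 0.662.
Change = f₂ − f₁ = +0.576 → +58 percentage points.

+58 percentage points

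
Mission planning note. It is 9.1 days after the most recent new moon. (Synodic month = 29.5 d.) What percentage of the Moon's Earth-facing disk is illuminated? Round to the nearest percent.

Elongation θ = 360° × 9.1/29.5 ≈ 111.1°.
cos 111.1° = (-0.359), so f = (1 − (-0.359))/2 = 0.680, so 68%.

68%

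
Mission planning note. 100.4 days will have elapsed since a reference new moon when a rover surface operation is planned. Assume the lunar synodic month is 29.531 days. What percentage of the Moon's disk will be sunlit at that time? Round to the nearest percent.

90%

Reduce mod P: 100.4 − 3×29.531 = 11.81 d into the current lunation.
Elongation θ = 360° × 11.81/29.531 ≈ 143.9°.
Illuminated fraction = (1 − cos 143.9°)/2 = (1 − (-0.808))/2 ≈ 0.904, so 90%.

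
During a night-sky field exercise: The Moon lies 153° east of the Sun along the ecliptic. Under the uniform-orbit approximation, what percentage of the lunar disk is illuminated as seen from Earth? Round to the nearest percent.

Half-versine of 153°: (1 − (-0.891))/2 = 0.946, i.e. 95%.

95%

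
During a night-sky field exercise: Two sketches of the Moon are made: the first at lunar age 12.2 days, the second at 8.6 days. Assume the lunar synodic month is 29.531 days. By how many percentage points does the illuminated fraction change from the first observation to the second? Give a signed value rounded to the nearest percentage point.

-30 percentage points

First observation: θ = 360°·12.2/29.531 = 148.7°, so f = 0.927.
Second observation: θ = 104.8°, f = 0.628.
Δf = 0.628 − 0.927 = -0.299, i.e. -30 pp.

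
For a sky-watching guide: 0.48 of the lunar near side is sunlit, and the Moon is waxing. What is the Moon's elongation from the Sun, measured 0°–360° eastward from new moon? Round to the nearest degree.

cos θ = 1 − 2f = 0.040, giving a principal value of 87.7°.
The Moon is waxing (0°–180°), so θ = 87.7° directly.

88°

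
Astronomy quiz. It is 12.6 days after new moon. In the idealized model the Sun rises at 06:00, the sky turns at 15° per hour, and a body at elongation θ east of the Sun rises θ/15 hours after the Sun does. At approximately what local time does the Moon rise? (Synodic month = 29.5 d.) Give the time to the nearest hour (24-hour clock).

The Moon has covered 12.6/29.5 of its cycle, so θ ≈ 360° × 12.6/29.5 = 153.8°.
At 15° of sky rotation per hour, 153.8° corresponds to a 10.25 h lag.
06:00 + 10.25 h ≈ 16:15 → 16:00 to the nearest hour.

16:00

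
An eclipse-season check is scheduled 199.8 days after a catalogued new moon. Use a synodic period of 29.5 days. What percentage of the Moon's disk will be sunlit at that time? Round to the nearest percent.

Reduce mod P: 199.8 − 6×29.5 = 22.80 d into the current lunation.
The Moon has covered 22.80/29.5 of its cycle, so θ ≈ 360° × 22.80/29.5 = 278.2°.
cos 278.2° = 0.143, so f = (1 − 0.143)/2 = 0.428, so 43%.

43%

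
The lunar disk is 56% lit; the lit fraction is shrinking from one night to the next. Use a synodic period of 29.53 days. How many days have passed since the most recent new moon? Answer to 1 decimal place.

Invert f = (1 − cos θ)/2 to get cos θ = 1 − 2(0.56) = -0.120, hence θ₀ = arccos -0.120 = 96.9°.
Since the Moon is past full (waning), take the reflex angle: θ = 360° − 96.9° = 263.1°.
That fraction of the synodic month is 263.1/360 × 29.53 d ≈ 21.58 d.

21.6 days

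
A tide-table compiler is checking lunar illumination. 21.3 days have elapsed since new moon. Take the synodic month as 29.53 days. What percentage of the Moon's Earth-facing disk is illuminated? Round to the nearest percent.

59%

Phase angle: θ = 360°·(21.3 d)/(29.53 d) = 259.7°.
Illuminated fraction = (1 − cos 259.7°)/2 = (1 − (-0.179))/2 ≈ 0.590, so 59%.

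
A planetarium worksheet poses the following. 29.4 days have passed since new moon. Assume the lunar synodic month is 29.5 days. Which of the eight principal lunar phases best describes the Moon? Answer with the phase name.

new moon

At 29.4/29.5 of the cycle, θ ≈ 359° — the new moon range.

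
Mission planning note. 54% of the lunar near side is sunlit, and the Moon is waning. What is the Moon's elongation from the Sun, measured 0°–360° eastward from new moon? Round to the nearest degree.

Invert f = (1 − cos θ)/2 to get cos θ = 1 − 2(0.54) = -0.080, hence θ₀ = arccos -0.080 = 94.6°.
Waning ⇒ past full, so θ = 360° − 94.6° = 265.4°.

265°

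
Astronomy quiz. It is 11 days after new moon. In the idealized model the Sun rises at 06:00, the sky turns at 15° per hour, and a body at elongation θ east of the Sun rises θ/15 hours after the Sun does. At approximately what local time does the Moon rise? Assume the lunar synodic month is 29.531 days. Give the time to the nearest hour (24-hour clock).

Phase angle: θ = 360°·(11 d)/(29.531 d) = 134.1°.
The Moon trails the Sun by θ/15 = 134.1/15 ≈ 8.94 hours.
06:00 + 8.94 h ≈ 14:56 → 15:00 to the nearest hour.

15:00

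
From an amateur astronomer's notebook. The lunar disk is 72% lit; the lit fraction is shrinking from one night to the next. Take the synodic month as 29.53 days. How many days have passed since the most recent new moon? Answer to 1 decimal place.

20.0 days

cos θ = 1 − 2f = -0.440, giving a principal value of 116.1°.
A waning Moon lies in 180°–360°, so θ = 360° − 116.1° = 243.9°.
Age = 29.53 × 243.9°/360° ≈ 20.01 days.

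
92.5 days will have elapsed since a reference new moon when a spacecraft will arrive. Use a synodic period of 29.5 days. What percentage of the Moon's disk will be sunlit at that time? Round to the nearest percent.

17%

92.5/29.5 = 3.136 lunations, so 3 complete cycles and 4.00 d into the next.
Elongation θ = 360° × 4.00/29.5 ≈ 48.8°.
cos 48.8° = 0.659, so f = (1 − 0.659)/2 = 0.171, so 17%.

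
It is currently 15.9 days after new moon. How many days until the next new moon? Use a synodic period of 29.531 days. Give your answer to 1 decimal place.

13.6 days

One full lunation from the last new moon is 29.531 d; remaining = 29.531 − 15.9 = 13.631 d.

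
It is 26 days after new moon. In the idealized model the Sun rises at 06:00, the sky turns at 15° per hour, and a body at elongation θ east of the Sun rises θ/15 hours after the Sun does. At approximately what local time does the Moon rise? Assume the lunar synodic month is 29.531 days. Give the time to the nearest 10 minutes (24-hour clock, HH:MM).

03:10

The Moon has covered 26/29.531 of its cycle, so θ ≈ 360° × 26/29.531 = 317.0°.
The Moon trails the Sun by θ/15 = 317.0/15 ≈ 21.13 hours.
06:00 + 21.130 h ≈ 03:08 → 03:10 to the nearest ten minutes.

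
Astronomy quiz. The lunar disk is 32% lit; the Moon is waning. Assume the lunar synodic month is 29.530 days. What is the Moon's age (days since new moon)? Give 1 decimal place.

23.9 days

Invert f = (1 − cos θ)/2 to get cos θ = 1 − 2(0.32) = 0.360, hence θ₀ = arccos 0.360 = 68.9°.
A waning Moon lies in 180°–360°, so θ = 360° − 68.9° = 291.1°.
At 360°/29.530 d per day, 291.1° corresponds to 23.88 days.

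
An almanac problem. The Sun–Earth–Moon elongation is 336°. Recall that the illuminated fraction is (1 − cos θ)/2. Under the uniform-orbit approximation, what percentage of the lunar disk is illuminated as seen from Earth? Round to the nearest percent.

f = (1 − cos 336°)/2 = (1 − 0.914)/2 ≈ 0.043, i.e. 4%.

4%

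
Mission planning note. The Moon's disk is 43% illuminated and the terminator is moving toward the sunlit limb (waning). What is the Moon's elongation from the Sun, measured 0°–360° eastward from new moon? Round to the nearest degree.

278°

Invert f = (1 − cos θ)/2 to get cos θ = 1 − 2(0.43) = 0.140, hence θ₀ = arccos 0.140 = 82.0°.
Waning ⇒ past full, so θ = 360° − 82.0° = 278.0°.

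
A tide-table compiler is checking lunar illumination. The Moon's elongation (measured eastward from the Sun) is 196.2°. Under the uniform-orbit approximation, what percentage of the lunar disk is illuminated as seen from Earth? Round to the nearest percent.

98%

Half-versine of 196.2°: (1 − (-0.960))/2 = 0.980, i.e. 98%.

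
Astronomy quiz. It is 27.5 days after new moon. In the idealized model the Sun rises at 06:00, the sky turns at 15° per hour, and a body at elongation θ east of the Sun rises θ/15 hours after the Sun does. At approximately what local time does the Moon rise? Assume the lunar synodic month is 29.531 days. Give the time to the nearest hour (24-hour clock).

The Moon has covered 27.5/29.531 of its cycle, so θ ≈ 360° × 27.5/29.531 = 335.2°.
Delay after the Sun = 335.2° / (15°/h) ≈ 22.35 h.
06:00 + 22.35 h ≈ 04:21 → 04:00 to the nearest hour.

04:00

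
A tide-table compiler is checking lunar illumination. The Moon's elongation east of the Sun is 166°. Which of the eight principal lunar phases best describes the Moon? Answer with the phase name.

full moon

The full moon sector spans roughly 158°–202°; 166° falls inside it.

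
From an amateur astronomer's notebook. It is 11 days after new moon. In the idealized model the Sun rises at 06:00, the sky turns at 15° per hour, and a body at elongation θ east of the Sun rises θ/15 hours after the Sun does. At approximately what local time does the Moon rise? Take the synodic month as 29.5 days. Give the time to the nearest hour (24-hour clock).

15:00

Phase angle: θ = 360°·(11 d)/(29.5 d) = 134.2°.
The Moon trails the Sun by θ/15 = 134.2/15 ≈ 8.95 hours.
06:00 + 8.95 h ≈ 14:57 → 15:00 to the nearest hour.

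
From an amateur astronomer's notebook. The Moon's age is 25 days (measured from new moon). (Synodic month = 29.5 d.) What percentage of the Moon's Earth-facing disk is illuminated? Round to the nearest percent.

Phase angle: θ = 360°·(25 d)/(29.5 d) = 305.1°.
With cos θ = 0.575, the lit fraction is (1 − 0.575)/2 ≈ 0.213, so 21%.

21%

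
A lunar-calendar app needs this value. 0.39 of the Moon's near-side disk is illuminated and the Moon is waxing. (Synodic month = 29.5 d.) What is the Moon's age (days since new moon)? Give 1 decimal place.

6.3 days

Invert f = (1 − cos θ)/2 to get cos θ = 1 − 2(0.39) = 0.220, hence θ₀ = arccos 0.220 = 77.3°.
Waxing ⇒ before full, so θ = 77.3°.
Age = 29.5 × 77.3°/360° ≈ 6.33 days.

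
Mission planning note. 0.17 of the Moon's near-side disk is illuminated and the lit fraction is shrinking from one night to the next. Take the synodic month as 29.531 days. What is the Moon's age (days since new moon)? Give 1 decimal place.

25.5 days

Invert f = (1 − cos θ)/2 to get cos θ = 1 − 2(0.17) = 0.660, hence θ₀ = arccos 0.660 = 48.7°.
Since the Moon is past full (waning), take the reflex angle: θ = 360° − 48.7° = 311.3°.
At 360°/29.531 d per day, 311.3° corresponds to 25.54 days.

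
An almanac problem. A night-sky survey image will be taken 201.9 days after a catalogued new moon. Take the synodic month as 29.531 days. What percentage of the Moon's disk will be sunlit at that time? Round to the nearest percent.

201.9 d spans 6 complete synodic months (6 × 29.531 = 177.19 d) plus 24.71 d.
Elongation θ = 360° × 24.71/29.531 ≈ 301.3°.
With cos θ = 0.519, the lit fraction is (1 − 0.519)/2 ≈ 0.240, so 24%.

24%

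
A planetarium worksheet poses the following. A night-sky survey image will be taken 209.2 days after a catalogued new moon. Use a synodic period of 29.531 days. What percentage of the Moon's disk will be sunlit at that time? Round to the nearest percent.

7%

209.2 d spans 7 complete synodic months (7 × 29.531 = 206.72 d) plus 2.48 d.
The Moon has covered 2.48/29.531 of its cycle, so θ ≈ 360° × 2.48/29.531 = 30.3°.
Illuminated fraction = (1 − cos 30.3°)/2 = (1 − 0.864)/2 ≈ 0.068, so 7%.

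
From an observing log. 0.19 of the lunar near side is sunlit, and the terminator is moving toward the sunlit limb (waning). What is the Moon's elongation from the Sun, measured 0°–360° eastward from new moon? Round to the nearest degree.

308°

cos θ = 1 − 2f = 0.620, giving a principal value of 51.7°.
A waning Moon lies in 180°–360°, so θ = 360° − 51.7° = 308.3°.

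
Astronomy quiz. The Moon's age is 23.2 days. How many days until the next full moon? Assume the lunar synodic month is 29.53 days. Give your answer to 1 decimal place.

21.1 days

Full moon is 0.5 of the way through the cycle: age 0.5 × 29.53 = 14.765 d.
Already past this cycle's full moon; the next is at 14.765 + 29.53 = 44.295 d, so 44.295 − 23.2 = 21.095 days.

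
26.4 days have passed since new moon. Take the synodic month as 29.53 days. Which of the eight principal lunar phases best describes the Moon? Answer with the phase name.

At 26.4/29.53 of the cycle, θ ≈ 322° — the waning crescent range.

waning crescent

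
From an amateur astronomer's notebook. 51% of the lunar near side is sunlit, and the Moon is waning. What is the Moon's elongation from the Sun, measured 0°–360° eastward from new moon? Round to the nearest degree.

cos θ = 1 − 2f = -0.020, giving a principal value of 91.1°.
A waning Moon lies in 180°–360°, so θ = 360° − 91.1° = 268.9°.

269°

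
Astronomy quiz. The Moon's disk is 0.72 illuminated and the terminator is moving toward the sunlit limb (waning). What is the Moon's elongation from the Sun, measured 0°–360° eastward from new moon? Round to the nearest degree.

244°

From f = (1 − cos θ)/2: cos θ = 1 − 2×0.72 = -0.440; arccos → 116.1°.
Since the Moon is past full (waning), take the reflex angle: θ = 360° − 116.1° = 243.9°.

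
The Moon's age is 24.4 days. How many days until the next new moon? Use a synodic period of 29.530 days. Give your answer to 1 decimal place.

5.1 days

One full lunation from the last new moon is 29.530 d; remaining = 29.530 − 24.4 = 5.130 d.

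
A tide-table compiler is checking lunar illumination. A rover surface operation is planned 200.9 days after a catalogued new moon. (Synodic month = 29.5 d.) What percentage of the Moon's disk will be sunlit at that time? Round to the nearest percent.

32%

200.9/29.5 = 6.810 lunations, so 6 complete cycles and 23.90 d into the next.
The Moon has covered 23.90/29.5 of its cycle, so θ ≈ 360° × 23.90/29.5 = 291.7°.
cos 291.7° = 0.369, so f = (1 − 0.369)/2 = 0.315, so 32%.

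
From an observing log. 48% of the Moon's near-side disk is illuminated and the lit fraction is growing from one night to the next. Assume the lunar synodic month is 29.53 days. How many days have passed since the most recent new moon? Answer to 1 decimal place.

Invert f = (1 − cos θ)/2 to get cos θ = 1 − 2(0.48) = 0.040, hence θ₀ = arccos 0.040 = 87.7°.
The Moon is waxing (0°–180°), so θ = 87.7° directly.
Age = 29.53 × 87.7°/360° ≈ 7.19 days.

7.2 days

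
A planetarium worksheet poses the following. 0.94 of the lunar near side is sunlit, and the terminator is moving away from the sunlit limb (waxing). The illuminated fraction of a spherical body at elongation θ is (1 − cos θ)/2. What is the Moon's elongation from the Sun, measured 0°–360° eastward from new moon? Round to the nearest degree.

cos θ = 1 − 2f = -0.880, giving a principal value of 151.6°.
The Moon is waxing (0°–180°), so θ = 151.6° directly.

152°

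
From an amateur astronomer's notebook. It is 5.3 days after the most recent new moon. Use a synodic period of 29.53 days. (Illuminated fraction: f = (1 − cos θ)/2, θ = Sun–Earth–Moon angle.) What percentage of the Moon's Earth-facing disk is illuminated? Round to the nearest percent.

The Moon has covered 5.3/29.53 of its cycle, so θ ≈ 360° × 5.3/29.53 = 64.6°.
With cos θ = 0.429, the lit fraction is (1 − 0.429)/2 ≈ 0.286, so 29%.

29%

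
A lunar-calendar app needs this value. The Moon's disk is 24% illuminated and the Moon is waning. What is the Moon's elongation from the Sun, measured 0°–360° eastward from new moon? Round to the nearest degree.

301°

From f = (1 − cos θ)/2: cos θ = 1 − 2×0.24 = 0.520; arccos → 58.7°.
Since the Moon is past full (waning), take the reflex angle: θ = 360° − 58.7° = 301.3°.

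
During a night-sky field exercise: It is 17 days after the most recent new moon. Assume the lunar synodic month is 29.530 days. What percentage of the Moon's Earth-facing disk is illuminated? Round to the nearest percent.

94%

Elongation θ = 360° × 17/29.530 ≈ 207.2°.
cos 207.2° = (-0.889), so f = (1 − (-0.889))/2 = 0.945, so 94%.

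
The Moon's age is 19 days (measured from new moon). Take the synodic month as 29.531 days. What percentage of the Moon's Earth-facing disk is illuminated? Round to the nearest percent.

Phase angle: θ = 360°·(19 d)/(29.531 d) = 231.6°.
Illuminated fraction = (1 − cos 231.6°)/2 = (1 − (-0.621))/2 ≈ 0.810, so 81%.

81%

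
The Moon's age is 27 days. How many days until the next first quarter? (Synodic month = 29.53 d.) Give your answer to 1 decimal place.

First quarter occurs at elongation 90°, i.e. at age 29.53 × 90/360 = 7.383 d.
This lunation's first quarter (7.383 d) has passed, so add one period: 36.913 − 27 = 9.913 days.

9.9 days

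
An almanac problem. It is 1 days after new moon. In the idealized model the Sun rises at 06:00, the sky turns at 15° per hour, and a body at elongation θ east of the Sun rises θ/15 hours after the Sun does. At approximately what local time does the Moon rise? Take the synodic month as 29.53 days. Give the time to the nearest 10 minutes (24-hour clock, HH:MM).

Elongation θ = 360° × 1/29.53 ≈ 12.2°.
Delay after the Sun = 12.2° / (15°/h) ≈ 0.81 h.
06:00 + 0.813 h ≈ 06:49 → 06:50 to the nearest ten minutes.

06:50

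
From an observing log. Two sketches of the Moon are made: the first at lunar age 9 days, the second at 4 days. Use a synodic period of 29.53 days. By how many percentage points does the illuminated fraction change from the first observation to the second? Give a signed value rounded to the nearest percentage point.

θ₁ = 360° × 9/29.53 = 109.7°, f₁ = (1 − cos θ₁)/2 = 0.669.
θ₂ = 360° × 4/29.53 = 48.8°, f₂ = (1 − cos θ₂)/2 = 0.170.
Change = f₂ − f₁ = -0.498 → -50 percentage points.

-50 pp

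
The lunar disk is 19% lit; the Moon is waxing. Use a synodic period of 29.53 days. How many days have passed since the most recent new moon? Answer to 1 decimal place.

4.2 days

cos θ = 1 − 2f = 0.620, giving a principal value of 51.7°.
The Moon is waxing (0°–180°), so θ = 51.7° directly.
Age = 29.53 × 51.7°/360° ≈ 4.24 days.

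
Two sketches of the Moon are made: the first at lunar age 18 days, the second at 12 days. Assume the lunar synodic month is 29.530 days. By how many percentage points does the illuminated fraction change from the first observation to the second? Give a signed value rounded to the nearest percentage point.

+3 pp

θ₁ = 360° × 18/29.530 = 219.4°, f₁ = (1 − cos θ₁)/2 = 0.886.
θ₂ = 360° × 12/29.530 = 146.3°, f₂ = (1 − cos θ₂)/2 = 0.916.
Change = f₂ − f₁ = +0.030 → +3 percentage points.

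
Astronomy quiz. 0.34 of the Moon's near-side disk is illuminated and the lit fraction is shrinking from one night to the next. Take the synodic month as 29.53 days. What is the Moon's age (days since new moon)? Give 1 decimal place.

23.7 days

From f = (1 − cos θ)/2: cos θ = 1 − 2×0.34 = 0.320; arccos → 71.3°.
A waning Moon lies in 180°–360°, so θ = 360° − 71.3° = 288.7°.
Age = 29.53 × 288.7°/360° ≈ 23.68 days.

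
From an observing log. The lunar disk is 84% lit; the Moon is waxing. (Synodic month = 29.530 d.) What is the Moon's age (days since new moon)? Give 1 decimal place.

10.9 days

From f = (1 − cos θ)/2: cos θ = 1 − 2×0.84 = -0.680; arccos → 132.8°.
The Moon is waxing (0°–180°), so θ = 132.8° directly.
Age = 29.530 × 132.8°/360° ≈ 10.90 days.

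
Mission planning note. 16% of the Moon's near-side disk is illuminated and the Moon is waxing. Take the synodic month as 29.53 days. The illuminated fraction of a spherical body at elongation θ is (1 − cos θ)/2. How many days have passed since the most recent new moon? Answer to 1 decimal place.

3.9 days

cos θ = 1 − 2f = 0.680, giving a principal value of 47.2°.
The Moon is waxing (0°–180°), so θ = 47.2° directly.
At 360°/29.53 d per day, 47.2° corresponds to 3.87 days.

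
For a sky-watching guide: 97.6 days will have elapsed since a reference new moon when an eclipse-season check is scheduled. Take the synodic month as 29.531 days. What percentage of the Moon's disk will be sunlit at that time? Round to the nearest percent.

Reduce mod P: 97.6 − 3×29.531 = 9.01 d into the current lunation.
Elongation θ = 360° × 9.01/29.531 ≈ 109.8°.
With cos θ = (-0.339), the lit fraction is (1 − (-0.339))/2 ≈ 0.669, so 67%.

67%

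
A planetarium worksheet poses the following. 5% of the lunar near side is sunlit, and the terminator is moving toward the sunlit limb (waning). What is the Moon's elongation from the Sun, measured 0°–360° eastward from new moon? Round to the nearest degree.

From f = (1 − cos θ)/2: cos θ = 1 − 2×0.05 = 0.900; arccos → 25.8°.
Waning ⇒ past full, so θ = 360° − 25.8° = 334.2°.

334°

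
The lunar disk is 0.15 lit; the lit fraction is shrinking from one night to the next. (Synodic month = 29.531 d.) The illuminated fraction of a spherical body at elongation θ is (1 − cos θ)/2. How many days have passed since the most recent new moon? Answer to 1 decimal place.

25.8 days

From f = (1 − cos θ)/2: cos θ = 1 − 2×0.15 = 0.700; arccos → 45.6°.
A waning Moon lies in 180°–360°, so θ = 360° − 45.6° = 314.4°.
That fraction of the synodic month is 314.4/360 × 29.531 d ≈ 25.79 d.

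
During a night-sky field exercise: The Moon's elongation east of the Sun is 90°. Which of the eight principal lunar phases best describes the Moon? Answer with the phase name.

The first quarter sector spans roughly 68°–112°; 90° falls inside it.

first quarter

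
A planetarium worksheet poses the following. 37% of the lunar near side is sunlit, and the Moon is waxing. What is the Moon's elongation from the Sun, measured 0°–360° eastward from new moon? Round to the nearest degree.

75°

From f = (1 − cos θ)/2: cos θ = 1 − 2×0.37 = 0.260; arccos → 74.9°.
The Moon is waxing (0°–180°), so θ = 74.9° directly.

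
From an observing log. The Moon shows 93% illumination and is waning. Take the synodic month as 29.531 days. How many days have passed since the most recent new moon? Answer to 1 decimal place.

17.3 days

Invert f = (1 − cos θ)/2 to get cos θ = 1 − 2(0.93) = -0.860, hence θ₀ = arccos -0.860 = 149.3°.
Since the Moon is past full (waning), take the reflex angle: θ = 360° − 149.3° = 210.7°.
At 360°/29.531 d per day, 210.7° corresponds to 17.28 days.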